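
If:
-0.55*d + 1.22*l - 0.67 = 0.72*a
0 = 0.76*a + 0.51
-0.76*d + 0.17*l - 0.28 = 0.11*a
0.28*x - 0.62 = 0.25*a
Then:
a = -0.67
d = -0.26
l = 0.03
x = 1.62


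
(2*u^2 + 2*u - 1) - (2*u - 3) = 2*u^2 + 2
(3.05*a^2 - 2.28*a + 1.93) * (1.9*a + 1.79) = 5.795*a^3 + 1.1275*a^2 - 0.4142*a + 3.4547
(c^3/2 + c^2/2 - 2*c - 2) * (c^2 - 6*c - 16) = c^5/2 - 5*c^4/2 - 13*c^3 + 2*c^2 + 44*c + 32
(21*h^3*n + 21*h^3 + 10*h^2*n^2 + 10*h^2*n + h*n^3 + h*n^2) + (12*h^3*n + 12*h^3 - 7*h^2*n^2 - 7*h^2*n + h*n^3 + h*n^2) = 33*h^3*n + 33*h^3 + 3*h^2*n^2 + 3*h^2*n + 2*h*n^3 + 2*h*n^2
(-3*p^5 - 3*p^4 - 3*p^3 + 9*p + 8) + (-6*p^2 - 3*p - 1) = -3*p^5 - 3*p^4 - 3*p^3 - 6*p^2 + 6*p + 7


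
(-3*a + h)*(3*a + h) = -9*a^2 + h^2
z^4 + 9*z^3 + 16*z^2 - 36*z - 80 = (z - 2)*(z + 2)*(z + 4)*(z + 5)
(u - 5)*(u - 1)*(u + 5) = u^3 - u^2 - 25*u + 25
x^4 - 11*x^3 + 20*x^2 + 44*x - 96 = (x - 8)*(x - 3)*(x - 2)*(x + 2)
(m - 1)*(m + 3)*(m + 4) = m^3 + 6*m^2 + 5*m - 12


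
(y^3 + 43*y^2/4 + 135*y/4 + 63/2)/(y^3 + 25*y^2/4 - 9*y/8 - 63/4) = 2*(y + 3)/(2*y - 3)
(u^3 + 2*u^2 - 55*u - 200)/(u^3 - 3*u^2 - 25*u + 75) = (u^2 - 3*u - 40)/(u^2 - 8*u + 15)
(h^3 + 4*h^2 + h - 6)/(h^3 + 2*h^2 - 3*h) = (h + 2)/h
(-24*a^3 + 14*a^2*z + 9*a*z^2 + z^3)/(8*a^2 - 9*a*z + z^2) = (24*a^2 + 10*a*z + z^2)/(-8*a + z)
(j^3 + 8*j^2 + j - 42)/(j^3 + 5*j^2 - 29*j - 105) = (j - 2)/(j - 5)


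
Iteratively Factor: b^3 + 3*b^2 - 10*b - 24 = (b - 3)*(b^2 + 6*b + 8) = (b - 3)*(b + 2)*(b + 4)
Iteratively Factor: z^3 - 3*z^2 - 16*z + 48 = (z - 3)*(z^2 - 16) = (z - 4)*(z - 3)*(z + 4)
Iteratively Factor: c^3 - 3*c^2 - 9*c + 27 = (c + 3)*(c^2 - 6*c + 9) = (c - 3)*(c + 3)*(c - 3)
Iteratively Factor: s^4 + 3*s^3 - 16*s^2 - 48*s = (s)*(s^3 + 3*s^2 - 16*s - 48) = s*(s - 4)*(s^2 + 7*s + 12) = s*(s - 4)*(s + 3)*(s + 4)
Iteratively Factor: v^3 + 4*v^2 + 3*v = (v)*(v^2 + 4*v + 3) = v*(v + 1)*(v + 3)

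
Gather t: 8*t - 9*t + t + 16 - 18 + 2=0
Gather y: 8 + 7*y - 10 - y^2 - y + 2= -y^2 + 6*y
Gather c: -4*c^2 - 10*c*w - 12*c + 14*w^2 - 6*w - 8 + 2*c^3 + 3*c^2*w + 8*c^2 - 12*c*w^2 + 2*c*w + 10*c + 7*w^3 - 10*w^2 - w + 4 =2*c^3 + c^2*(3*w + 4) + c*(-12*w^2 - 8*w - 2) + 7*w^3 + 4*w^2 - 7*w - 4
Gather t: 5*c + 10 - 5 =5*c + 5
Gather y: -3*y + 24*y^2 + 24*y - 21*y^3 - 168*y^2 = -21*y^3 - 144*y^2 + 21*y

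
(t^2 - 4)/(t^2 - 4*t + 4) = (t + 2)/(t - 2)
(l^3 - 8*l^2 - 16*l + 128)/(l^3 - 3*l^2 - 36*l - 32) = (l - 4)/(l + 1)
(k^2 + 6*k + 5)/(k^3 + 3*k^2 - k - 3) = (k + 5)/(k^2 + 2*k - 3)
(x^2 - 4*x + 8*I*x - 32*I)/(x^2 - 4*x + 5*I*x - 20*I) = (x + 8*I)/(x + 5*I)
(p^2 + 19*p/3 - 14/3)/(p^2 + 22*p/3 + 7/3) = (3*p - 2)/(3*p + 1)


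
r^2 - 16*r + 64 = (r - 8)^2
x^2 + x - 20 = (x - 4)*(x + 5)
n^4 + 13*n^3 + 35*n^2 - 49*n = n*(n - 1)*(n + 7)^2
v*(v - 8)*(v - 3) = v^3 - 11*v^2 + 24*v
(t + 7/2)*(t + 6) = t^2 + 19*t/2 + 21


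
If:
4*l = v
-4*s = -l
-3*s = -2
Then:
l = 8/3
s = 2/3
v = 32/3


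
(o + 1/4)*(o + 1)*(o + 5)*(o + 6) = o^4 + 49*o^3/4 + 44*o^2 + 161*o/4 + 15/2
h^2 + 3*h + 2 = (h + 1)*(h + 2)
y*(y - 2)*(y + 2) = y^3 - 4*y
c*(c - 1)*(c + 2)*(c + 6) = c^4 + 7*c^3 + 4*c^2 - 12*c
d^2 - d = d*(d - 1)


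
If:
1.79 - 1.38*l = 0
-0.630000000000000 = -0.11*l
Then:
No Solution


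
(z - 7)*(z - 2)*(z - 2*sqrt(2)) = z^3 - 9*z^2 - 2*sqrt(2)*z^2 + 14*z + 18*sqrt(2)*z - 28*sqrt(2)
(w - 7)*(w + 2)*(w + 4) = w^3 - w^2 - 34*w - 56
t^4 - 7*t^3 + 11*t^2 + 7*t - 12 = (t - 4)*(t - 3)*(t - 1)*(t + 1)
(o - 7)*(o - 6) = o^2 - 13*o + 42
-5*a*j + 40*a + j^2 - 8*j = (-5*a + j)*(j - 8)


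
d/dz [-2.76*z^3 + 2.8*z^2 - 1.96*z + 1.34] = -8.28*z^2 + 5.6*z - 1.96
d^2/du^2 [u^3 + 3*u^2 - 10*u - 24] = 6*u + 6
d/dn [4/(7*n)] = -4/(7*n^2)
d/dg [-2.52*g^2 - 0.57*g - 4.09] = -5.04*g - 0.57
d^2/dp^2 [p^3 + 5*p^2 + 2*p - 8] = 6*p + 10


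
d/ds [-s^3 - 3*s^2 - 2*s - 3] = -3*s^2 - 6*s - 2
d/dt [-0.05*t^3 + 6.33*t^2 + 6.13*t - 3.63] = -0.15*t^2 + 12.66*t + 6.13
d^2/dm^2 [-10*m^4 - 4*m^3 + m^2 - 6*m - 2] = -120*m^2 - 24*m + 2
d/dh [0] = 0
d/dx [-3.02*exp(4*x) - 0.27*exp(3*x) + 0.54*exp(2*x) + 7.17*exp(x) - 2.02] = (-12.08*exp(3*x) - 0.81*exp(2*x) + 1.08*exp(x) + 7.17)*exp(x)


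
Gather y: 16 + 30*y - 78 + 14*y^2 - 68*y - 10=14*y^2 - 38*y - 72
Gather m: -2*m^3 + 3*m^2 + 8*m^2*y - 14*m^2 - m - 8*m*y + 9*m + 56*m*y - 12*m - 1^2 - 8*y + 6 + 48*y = -2*m^3 + m^2*(8*y - 11) + m*(48*y - 4) + 40*y + 5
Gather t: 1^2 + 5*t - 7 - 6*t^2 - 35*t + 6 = -6*t^2 - 30*t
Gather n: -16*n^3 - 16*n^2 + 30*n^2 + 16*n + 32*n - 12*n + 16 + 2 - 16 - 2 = -16*n^3 + 14*n^2 + 36*n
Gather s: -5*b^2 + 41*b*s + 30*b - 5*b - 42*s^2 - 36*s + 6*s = -5*b^2 + 25*b - 42*s^2 + s*(41*b - 30)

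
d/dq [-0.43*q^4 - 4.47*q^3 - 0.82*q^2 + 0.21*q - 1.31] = -1.72*q^3 - 13.41*q^2 - 1.64*q + 0.21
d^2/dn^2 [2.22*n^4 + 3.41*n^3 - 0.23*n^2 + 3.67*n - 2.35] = 26.64*n^2 + 20.46*n - 0.46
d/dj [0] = 0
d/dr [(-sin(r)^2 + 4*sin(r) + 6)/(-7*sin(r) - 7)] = (sin(r)^2 + 2*sin(r) + 2)*cos(r)/(7*(sin(r) + 1)^2)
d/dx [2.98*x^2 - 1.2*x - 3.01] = 5.96*x - 1.2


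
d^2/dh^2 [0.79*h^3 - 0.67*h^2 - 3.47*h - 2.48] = 4.74*h - 1.34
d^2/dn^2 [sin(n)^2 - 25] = 2*cos(2*n)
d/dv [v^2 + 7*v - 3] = 2*v + 7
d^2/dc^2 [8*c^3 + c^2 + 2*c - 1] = 48*c + 2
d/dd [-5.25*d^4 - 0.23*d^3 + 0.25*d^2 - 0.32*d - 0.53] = -21.0*d^3 - 0.69*d^2 + 0.5*d - 0.32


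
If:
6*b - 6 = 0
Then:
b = 1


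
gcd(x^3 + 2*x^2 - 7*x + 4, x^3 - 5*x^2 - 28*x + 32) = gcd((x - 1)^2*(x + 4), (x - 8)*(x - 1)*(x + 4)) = x^2 + 3*x - 4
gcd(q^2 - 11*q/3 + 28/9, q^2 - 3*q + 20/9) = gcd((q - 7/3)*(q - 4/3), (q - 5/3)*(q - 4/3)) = q - 4/3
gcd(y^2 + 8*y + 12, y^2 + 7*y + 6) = y + 6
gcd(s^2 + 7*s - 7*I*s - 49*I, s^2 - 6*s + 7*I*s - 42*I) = 1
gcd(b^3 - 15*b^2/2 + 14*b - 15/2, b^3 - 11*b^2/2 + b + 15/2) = b^2 - 13*b/2 + 15/2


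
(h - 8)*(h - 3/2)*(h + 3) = h^3 - 13*h^2/2 - 33*h/2 + 36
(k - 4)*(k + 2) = k^2 - 2*k - 8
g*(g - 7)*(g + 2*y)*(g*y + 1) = g^4*y + 2*g^3*y^2 - 7*g^3*y + g^3 - 14*g^2*y^2 + 2*g^2*y - 7*g^2 - 14*g*y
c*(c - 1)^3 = c^4 - 3*c^3 + 3*c^2 - c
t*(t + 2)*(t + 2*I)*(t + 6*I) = t^4 + 2*t^3 + 8*I*t^3 - 12*t^2 + 16*I*t^2 - 24*t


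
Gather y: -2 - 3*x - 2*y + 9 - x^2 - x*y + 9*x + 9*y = -x^2 + 6*x + y*(7 - x) + 7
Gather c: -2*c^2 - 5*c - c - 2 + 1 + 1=-2*c^2 - 6*c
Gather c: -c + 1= 1 - c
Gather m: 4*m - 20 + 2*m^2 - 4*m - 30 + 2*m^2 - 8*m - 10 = 4*m^2 - 8*m - 60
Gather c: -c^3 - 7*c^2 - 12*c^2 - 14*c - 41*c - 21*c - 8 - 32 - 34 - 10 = -c^3 - 19*c^2 - 76*c - 84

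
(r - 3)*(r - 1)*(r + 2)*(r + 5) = r^4 + 3*r^3 - 15*r^2 - 19*r + 30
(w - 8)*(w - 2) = w^2 - 10*w + 16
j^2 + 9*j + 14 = (j + 2)*(j + 7)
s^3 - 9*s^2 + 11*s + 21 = (s - 7)*(s - 3)*(s + 1)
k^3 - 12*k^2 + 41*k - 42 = (k - 7)*(k - 3)*(k - 2)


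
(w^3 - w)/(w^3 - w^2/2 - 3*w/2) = 2*(w - 1)/(2*w - 3)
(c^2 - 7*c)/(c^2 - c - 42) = c/(c + 6)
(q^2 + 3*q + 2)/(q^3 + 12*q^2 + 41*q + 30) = (q + 2)/(q^2 + 11*q + 30)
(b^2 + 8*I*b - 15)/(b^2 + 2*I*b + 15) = (b + 3*I)/(b - 3*I)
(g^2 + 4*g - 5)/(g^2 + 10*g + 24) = (g^2 + 4*g - 5)/(g^2 + 10*g + 24)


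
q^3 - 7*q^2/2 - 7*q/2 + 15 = (q - 3)*(q - 5/2)*(q + 2)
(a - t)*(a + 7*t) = a^2 + 6*a*t - 7*t^2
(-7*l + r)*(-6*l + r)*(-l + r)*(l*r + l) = -42*l^4*r - 42*l^4 + 55*l^3*r^2 + 55*l^3*r - 14*l^2*r^3 - 14*l^2*r^2 + l*r^4 + l*r^3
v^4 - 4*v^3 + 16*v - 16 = (v - 2)^3*(v + 2)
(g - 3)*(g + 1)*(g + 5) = g^3 + 3*g^2 - 13*g - 15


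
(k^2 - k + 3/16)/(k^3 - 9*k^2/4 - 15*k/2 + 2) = (k - 3/4)/(k^2 - 2*k - 8)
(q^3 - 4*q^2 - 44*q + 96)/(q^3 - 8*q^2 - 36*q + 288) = (q - 2)/(q - 6)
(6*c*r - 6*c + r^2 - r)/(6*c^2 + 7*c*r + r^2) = (r - 1)/(c + r)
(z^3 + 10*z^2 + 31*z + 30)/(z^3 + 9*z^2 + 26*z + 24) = (z + 5)/(z + 4)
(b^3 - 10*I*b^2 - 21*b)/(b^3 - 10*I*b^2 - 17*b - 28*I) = b*(b - 3*I)/(b^2 - 3*I*b + 4)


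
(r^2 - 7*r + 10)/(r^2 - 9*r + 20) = (r - 2)/(r - 4)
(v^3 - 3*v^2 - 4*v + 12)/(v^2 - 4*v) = (v^3 - 3*v^2 - 4*v + 12)/(v*(v - 4))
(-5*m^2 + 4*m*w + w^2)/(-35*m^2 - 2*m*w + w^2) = (-m + w)/(-7*m + w)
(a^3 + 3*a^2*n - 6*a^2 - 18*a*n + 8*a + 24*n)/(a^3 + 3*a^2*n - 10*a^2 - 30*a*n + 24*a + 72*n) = (a - 2)/(a - 6)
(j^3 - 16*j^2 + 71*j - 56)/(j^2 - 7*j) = j - 9 + 8/j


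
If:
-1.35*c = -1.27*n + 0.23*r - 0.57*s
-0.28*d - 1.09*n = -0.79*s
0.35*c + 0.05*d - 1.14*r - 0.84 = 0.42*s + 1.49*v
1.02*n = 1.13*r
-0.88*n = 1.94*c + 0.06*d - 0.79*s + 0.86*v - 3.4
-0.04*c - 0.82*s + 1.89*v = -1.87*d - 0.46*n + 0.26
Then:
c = 3.41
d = 3.83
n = 2.07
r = 1.87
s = 4.21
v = -2.25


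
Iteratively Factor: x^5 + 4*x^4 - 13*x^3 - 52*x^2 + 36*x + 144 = (x + 4)*(x^4 - 13*x^2 + 36) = (x + 2)*(x + 4)*(x^3 - 2*x^2 - 9*x + 18) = (x + 2)*(x + 3)*(x + 4)*(x^2 - 5*x + 6) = (x - 3)*(x + 2)*(x + 3)*(x + 4)*(x - 2)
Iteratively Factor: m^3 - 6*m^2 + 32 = (m - 4)*(m^2 - 2*m - 8) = (m - 4)^2*(m + 2)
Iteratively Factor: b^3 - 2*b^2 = (b)*(b^2 - 2*b) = b*(b - 2)*(b)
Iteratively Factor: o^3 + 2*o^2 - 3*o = (o + 3)*(o^2 - o) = (o - 1)*(o + 3)*(o)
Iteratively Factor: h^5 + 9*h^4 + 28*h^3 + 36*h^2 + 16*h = (h + 2)*(h^4 + 7*h^3 + 14*h^2 + 8*h) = h*(h + 2)*(h^3 + 7*h^2 + 14*h + 8) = h*(h + 2)*(h + 4)*(h^2 + 3*h + 2) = h*(h + 1)*(h + 2)*(h + 4)*(h + 2)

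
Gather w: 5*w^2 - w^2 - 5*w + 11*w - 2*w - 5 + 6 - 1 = 4*w^2 + 4*w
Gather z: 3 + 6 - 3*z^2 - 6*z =-3*z^2 - 6*z + 9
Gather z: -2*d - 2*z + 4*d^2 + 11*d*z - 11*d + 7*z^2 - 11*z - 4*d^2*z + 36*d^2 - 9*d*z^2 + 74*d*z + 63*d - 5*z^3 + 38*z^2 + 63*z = 40*d^2 + 50*d - 5*z^3 + z^2*(45 - 9*d) + z*(-4*d^2 + 85*d + 50)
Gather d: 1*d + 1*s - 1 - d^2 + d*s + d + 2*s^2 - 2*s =-d^2 + d*(s + 2) + 2*s^2 - s - 1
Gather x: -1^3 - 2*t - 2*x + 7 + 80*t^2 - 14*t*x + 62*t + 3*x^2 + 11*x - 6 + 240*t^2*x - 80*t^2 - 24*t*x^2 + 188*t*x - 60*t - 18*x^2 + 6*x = x^2*(-24*t - 15) + x*(240*t^2 + 174*t + 15)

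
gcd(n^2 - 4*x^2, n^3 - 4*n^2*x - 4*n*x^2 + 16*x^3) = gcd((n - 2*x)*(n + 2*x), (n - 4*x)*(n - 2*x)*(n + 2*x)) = -n^2 + 4*x^2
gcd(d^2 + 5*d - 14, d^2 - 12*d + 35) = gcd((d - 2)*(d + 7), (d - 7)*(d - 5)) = 1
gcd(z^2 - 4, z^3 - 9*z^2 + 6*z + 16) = z - 2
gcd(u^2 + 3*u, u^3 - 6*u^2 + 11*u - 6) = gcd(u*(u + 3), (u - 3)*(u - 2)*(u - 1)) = 1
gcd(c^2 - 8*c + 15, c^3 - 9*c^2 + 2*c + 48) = c - 3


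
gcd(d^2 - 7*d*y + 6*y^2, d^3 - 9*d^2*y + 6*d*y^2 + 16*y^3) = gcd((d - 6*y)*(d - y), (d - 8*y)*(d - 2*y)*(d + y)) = 1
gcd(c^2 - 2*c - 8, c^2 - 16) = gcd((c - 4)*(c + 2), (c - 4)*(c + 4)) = c - 4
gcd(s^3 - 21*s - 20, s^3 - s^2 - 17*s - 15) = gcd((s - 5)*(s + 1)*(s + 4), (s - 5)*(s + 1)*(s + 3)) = s^2 - 4*s - 5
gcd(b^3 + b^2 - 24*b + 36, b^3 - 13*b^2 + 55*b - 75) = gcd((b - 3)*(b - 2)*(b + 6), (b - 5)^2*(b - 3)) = b - 3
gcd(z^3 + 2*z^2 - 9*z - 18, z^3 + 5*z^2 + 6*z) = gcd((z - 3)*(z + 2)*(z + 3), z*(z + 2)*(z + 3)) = z^2 + 5*z + 6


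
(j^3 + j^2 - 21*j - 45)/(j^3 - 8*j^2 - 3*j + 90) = (j + 3)/(j - 6)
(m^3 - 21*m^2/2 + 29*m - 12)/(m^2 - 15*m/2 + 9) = (2*m^2 - 9*m + 4)/(2*m - 3)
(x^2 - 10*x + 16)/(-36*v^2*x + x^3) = (-x^2 + 10*x - 16)/(x*(36*v^2 - x^2))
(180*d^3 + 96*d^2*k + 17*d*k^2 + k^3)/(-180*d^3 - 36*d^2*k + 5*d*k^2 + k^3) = (-6*d - k)/(6*d - k)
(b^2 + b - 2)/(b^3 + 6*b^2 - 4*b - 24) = (b - 1)/(b^2 + 4*b - 12)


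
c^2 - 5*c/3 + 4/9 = (c - 4/3)*(c - 1/3)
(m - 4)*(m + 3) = m^2 - m - 12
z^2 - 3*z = z*(z - 3)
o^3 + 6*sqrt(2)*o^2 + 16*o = o*(o + 2*sqrt(2))*(o + 4*sqrt(2))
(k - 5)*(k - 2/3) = k^2 - 17*k/3 + 10/3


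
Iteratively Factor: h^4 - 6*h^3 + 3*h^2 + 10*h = (h - 2)*(h^3 - 4*h^2 - 5*h) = (h - 2)*(h + 1)*(h^2 - 5*h) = (h - 5)*(h - 2)*(h + 1)*(h)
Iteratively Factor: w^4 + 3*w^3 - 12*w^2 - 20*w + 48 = (w - 2)*(w^3 + 5*w^2 - 2*w - 24) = (w - 2)*(w + 4)*(w^2 + w - 6) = (w - 2)*(w + 3)*(w + 4)*(w - 2)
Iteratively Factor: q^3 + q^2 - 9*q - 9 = (q + 1)*(q^2 - 9) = (q + 1)*(q + 3)*(q - 3)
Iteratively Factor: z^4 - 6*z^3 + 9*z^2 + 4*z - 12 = (z - 3)*(z^3 - 3*z^2 + 4) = (z - 3)*(z - 2)*(z^2 - z - 2) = (z - 3)*(z - 2)^2*(z + 1)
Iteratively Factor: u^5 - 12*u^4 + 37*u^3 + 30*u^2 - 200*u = (u - 5)*(u^4 - 7*u^3 + 2*u^2 + 40*u) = (u - 5)^2*(u^3 - 2*u^2 - 8*u) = (u - 5)^2*(u + 2)*(u^2 - 4*u) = (u - 5)^2*(u - 4)*(u + 2)*(u)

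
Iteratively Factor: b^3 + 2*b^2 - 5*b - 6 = (b + 3)*(b^2 - b - 2) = (b - 2)*(b + 3)*(b + 1)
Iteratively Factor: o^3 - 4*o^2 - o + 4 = (o + 1)*(o^2 - 5*o + 4) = (o - 4)*(o + 1)*(o - 1)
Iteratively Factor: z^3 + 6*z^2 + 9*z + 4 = (z + 4)*(z^2 + 2*z + 1) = (z + 1)*(z + 4)*(z + 1)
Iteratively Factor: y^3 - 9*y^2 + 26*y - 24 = (y - 3)*(y^2 - 6*y + 8) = (y - 4)*(y - 3)*(y - 2)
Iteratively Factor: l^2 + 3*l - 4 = (l + 4)*(l - 1)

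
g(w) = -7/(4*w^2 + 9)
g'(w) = 56*w/(4*w^2 + 9)^2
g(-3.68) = -0.11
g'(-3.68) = -0.05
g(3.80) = -0.10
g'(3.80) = 0.05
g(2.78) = -0.18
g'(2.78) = 0.10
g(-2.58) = -0.20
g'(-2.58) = -0.11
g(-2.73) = -0.18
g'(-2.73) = -0.10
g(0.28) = -0.75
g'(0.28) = 0.18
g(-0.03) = -0.78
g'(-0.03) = -0.02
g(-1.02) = -0.53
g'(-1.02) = -0.33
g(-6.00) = -0.05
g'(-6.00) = -0.01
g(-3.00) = -0.16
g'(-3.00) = -0.08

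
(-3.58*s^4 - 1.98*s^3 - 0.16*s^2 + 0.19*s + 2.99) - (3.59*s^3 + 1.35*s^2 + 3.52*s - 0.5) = -3.58*s^4 - 5.57*s^3 - 1.51*s^2 - 3.33*s + 3.49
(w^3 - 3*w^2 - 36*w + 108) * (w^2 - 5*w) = w^5 - 8*w^4 - 21*w^3 + 288*w^2 - 540*w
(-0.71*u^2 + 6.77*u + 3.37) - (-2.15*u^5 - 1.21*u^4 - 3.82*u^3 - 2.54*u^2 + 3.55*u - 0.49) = 2.15*u^5 + 1.21*u^4 + 3.82*u^3 + 1.83*u^2 + 3.22*u + 3.86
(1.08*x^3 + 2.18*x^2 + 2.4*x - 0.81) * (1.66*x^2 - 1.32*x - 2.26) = 1.7928*x^5 + 2.1932*x^4 - 1.3344*x^3 - 9.4394*x^2 - 4.3548*x + 1.8306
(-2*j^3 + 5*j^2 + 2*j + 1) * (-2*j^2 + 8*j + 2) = 4*j^5 - 26*j^4 + 32*j^3 + 24*j^2 + 12*j + 2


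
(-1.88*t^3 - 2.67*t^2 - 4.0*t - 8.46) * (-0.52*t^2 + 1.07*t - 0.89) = 0.9776*t^5 - 0.6232*t^4 + 0.8963*t^3 + 2.4955*t^2 - 5.4922*t + 7.5294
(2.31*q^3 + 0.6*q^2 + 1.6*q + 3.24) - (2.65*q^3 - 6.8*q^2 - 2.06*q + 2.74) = -0.34*q^3 + 7.4*q^2 + 3.66*q + 0.5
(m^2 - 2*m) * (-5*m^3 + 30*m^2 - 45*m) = -5*m^5 + 40*m^4 - 105*m^3 + 90*m^2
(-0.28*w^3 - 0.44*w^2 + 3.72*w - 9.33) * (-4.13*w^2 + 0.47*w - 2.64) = 1.1564*w^5 + 1.6856*w^4 - 14.8312*w^3 + 41.4429*w^2 - 14.2059*w + 24.6312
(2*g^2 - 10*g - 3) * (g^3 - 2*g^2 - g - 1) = 2*g^5 - 14*g^4 + 15*g^3 + 14*g^2 + 13*g + 3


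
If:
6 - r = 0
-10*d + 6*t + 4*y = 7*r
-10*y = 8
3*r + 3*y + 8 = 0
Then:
No Solution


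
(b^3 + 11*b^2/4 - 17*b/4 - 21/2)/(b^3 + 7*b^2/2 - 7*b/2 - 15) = (4*b + 7)/(2*(2*b + 5))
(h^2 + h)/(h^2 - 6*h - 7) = h/(h - 7)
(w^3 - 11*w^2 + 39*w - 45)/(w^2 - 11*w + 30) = (w^2 - 6*w + 9)/(w - 6)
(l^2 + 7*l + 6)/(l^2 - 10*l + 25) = (l^2 + 7*l + 6)/(l^2 - 10*l + 25)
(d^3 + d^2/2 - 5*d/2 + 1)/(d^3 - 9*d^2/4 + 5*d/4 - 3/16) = 8*(d^2 + d - 2)/(8*d^2 - 14*d + 3)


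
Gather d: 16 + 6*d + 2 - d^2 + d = -d^2 + 7*d + 18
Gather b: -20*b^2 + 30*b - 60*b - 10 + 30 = -20*b^2 - 30*b + 20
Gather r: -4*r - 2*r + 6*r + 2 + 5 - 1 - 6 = 0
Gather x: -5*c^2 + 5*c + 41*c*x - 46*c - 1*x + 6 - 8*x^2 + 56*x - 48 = -5*c^2 - 41*c - 8*x^2 + x*(41*c + 55) - 42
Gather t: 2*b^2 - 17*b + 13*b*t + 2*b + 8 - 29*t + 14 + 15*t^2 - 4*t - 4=2*b^2 - 15*b + 15*t^2 + t*(13*b - 33) + 18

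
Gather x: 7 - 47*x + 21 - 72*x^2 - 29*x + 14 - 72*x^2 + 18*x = -144*x^2 - 58*x + 42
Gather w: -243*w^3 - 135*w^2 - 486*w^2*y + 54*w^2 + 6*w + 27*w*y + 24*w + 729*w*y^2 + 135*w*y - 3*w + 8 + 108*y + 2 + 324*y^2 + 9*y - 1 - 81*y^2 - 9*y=-243*w^3 + w^2*(-486*y - 81) + w*(729*y^2 + 162*y + 27) + 243*y^2 + 108*y + 9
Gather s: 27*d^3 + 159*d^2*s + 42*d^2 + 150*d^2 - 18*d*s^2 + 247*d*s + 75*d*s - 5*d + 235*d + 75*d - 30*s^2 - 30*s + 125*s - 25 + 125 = 27*d^3 + 192*d^2 + 305*d + s^2*(-18*d - 30) + s*(159*d^2 + 322*d + 95) + 100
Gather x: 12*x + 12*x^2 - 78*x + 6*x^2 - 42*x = 18*x^2 - 108*x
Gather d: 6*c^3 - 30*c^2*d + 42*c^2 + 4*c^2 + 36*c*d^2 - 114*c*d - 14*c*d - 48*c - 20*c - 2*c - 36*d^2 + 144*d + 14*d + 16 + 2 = 6*c^3 + 46*c^2 - 70*c + d^2*(36*c - 36) + d*(-30*c^2 - 128*c + 158) + 18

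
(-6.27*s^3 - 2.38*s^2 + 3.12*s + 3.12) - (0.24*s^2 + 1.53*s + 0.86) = -6.27*s^3 - 2.62*s^2 + 1.59*s + 2.26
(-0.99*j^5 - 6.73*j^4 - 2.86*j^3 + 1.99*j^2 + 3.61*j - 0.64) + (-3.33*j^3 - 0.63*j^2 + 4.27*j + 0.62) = -0.99*j^5 - 6.73*j^4 - 6.19*j^3 + 1.36*j^2 + 7.88*j - 0.02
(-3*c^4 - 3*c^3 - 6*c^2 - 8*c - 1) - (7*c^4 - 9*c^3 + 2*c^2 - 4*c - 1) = -10*c^4 + 6*c^3 - 8*c^2 - 4*c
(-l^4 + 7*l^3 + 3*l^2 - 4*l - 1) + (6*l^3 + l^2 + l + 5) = -l^4 + 13*l^3 + 4*l^2 - 3*l + 4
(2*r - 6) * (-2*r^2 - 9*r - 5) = -4*r^3 - 6*r^2 + 44*r + 30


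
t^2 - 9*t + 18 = (t - 6)*(t - 3)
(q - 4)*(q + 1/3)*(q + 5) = q^3 + 4*q^2/3 - 59*q/3 - 20/3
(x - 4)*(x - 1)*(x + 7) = x^3 + 2*x^2 - 31*x + 28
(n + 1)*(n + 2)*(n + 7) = n^3 + 10*n^2 + 23*n + 14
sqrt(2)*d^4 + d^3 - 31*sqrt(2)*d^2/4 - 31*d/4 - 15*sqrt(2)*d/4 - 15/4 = (d - 3)*(d + 5/2)*(d + sqrt(2)/2)*(sqrt(2)*d + sqrt(2)/2)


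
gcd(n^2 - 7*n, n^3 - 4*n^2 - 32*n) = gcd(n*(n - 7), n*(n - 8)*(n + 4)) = n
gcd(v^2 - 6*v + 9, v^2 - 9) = v - 3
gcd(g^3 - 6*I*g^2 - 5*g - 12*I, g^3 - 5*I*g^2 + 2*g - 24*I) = g^2 - 7*I*g - 12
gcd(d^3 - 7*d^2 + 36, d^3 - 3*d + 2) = d + 2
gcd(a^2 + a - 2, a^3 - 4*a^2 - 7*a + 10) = a^2 + a - 2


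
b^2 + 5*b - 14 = (b - 2)*(b + 7)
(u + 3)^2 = u^2 + 6*u + 9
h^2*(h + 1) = h^3 + h^2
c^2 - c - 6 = (c - 3)*(c + 2)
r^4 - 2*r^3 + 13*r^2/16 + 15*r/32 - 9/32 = (r - 1)*(r - 3/4)^2*(r + 1/2)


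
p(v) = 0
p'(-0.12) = 0.00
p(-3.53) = 0.00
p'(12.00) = 0.00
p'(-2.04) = 0.00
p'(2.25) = 0.00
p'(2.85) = 0.00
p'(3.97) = 0.00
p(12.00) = 0.00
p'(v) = 0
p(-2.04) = 0.00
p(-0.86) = 0.00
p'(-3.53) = 0.00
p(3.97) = 0.00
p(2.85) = 0.00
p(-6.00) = 0.00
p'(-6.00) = 0.00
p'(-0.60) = 0.00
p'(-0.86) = 0.00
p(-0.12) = 0.00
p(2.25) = 0.00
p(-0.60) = 0.00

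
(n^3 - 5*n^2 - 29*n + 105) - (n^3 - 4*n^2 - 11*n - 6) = -n^2 - 18*n + 111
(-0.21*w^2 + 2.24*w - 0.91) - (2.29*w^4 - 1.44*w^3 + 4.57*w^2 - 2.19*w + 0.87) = -2.29*w^4 + 1.44*w^3 - 4.78*w^2 + 4.43*w - 1.78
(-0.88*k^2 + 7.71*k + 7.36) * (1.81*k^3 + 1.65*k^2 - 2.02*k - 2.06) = -1.5928*k^5 + 12.5031*k^4 + 27.8207*k^3 - 1.6174*k^2 - 30.7498*k - 15.1616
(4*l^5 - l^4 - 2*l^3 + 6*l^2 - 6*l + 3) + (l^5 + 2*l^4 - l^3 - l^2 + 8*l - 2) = 5*l^5 + l^4 - 3*l^3 + 5*l^2 + 2*l + 1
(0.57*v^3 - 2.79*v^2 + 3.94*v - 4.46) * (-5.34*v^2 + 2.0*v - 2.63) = -3.0438*v^5 + 16.0386*v^4 - 28.1187*v^3 + 39.0341*v^2 - 19.2822*v + 11.7298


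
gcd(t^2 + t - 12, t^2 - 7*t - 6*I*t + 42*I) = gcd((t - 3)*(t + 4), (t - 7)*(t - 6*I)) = 1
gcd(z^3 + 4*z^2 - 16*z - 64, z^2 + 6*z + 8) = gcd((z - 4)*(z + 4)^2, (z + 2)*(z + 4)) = z + 4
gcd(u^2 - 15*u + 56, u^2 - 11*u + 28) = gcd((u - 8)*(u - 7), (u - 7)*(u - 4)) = u - 7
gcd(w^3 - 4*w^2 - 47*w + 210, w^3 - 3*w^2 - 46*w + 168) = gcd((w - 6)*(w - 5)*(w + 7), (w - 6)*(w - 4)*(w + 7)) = w^2 + w - 42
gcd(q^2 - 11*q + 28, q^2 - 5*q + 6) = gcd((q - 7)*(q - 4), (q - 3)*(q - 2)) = 1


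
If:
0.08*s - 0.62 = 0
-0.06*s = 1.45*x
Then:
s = 7.75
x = -0.32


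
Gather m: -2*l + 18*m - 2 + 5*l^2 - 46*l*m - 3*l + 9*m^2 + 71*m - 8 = 5*l^2 - 5*l + 9*m^2 + m*(89 - 46*l) - 10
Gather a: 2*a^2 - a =2*a^2 - a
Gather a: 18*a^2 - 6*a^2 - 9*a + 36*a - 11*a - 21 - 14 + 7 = 12*a^2 + 16*a - 28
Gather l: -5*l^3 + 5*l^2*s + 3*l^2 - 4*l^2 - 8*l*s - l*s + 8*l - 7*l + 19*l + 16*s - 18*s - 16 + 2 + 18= -5*l^3 + l^2*(5*s - 1) + l*(20 - 9*s) - 2*s + 4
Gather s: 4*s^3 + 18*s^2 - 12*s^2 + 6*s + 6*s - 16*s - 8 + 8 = 4*s^3 + 6*s^2 - 4*s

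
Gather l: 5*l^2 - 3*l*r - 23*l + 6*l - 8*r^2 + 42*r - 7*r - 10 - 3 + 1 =5*l^2 + l*(-3*r - 17) - 8*r^2 + 35*r - 12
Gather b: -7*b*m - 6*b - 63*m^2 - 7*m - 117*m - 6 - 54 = b*(-7*m - 6) - 63*m^2 - 124*m - 60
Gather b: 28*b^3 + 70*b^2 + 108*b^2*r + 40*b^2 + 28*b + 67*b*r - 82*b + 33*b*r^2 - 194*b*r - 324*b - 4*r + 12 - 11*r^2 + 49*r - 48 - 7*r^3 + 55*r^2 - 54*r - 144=28*b^3 + b^2*(108*r + 110) + b*(33*r^2 - 127*r - 378) - 7*r^3 + 44*r^2 - 9*r - 180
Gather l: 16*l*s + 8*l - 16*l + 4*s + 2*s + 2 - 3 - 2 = l*(16*s - 8) + 6*s - 3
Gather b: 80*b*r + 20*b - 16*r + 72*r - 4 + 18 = b*(80*r + 20) + 56*r + 14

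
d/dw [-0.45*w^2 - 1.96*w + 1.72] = -0.9*w - 1.96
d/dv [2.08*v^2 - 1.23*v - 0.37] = 4.16*v - 1.23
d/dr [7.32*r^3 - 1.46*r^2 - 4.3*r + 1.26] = 21.96*r^2 - 2.92*r - 4.3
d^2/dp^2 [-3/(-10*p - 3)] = 600/(10*p + 3)^3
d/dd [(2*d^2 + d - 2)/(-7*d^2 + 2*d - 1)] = (11*d^2 - 32*d + 3)/(49*d^4 - 28*d^3 + 18*d^2 - 4*d + 1)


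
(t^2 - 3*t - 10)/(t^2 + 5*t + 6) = (t - 5)/(t + 3)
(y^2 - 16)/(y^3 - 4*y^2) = (y + 4)/y^2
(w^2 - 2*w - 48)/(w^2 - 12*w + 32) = (w + 6)/(w - 4)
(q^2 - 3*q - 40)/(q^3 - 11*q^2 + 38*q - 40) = (q^2 - 3*q - 40)/(q^3 - 11*q^2 + 38*q - 40)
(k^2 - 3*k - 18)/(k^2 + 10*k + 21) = (k - 6)/(k + 7)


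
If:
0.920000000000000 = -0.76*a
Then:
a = -1.21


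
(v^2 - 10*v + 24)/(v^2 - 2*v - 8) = (v - 6)/(v + 2)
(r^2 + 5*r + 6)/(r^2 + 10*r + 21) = (r + 2)/(r + 7)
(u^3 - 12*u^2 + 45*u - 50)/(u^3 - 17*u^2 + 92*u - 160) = (u^2 - 7*u + 10)/(u^2 - 12*u + 32)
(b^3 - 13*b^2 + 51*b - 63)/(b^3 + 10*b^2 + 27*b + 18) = (b^3 - 13*b^2 + 51*b - 63)/(b^3 + 10*b^2 + 27*b + 18)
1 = 1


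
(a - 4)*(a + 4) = a^2 - 16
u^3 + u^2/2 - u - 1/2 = (u - 1)*(u + 1/2)*(u + 1)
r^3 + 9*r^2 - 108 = (r - 3)*(r + 6)^2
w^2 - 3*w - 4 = (w - 4)*(w + 1)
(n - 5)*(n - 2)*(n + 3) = n^3 - 4*n^2 - 11*n + 30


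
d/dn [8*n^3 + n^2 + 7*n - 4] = 24*n^2 + 2*n + 7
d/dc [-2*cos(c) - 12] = 2*sin(c)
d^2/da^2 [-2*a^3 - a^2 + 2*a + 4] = -12*a - 2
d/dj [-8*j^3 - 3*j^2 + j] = -24*j^2 - 6*j + 1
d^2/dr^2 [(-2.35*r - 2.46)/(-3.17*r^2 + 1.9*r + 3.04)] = ((-44.697*r - 6.6664)*(-3.17*r^2 + 1.9*r + 3.04) - (2.35*r + 2.46)*(6.34*r - 1.9)*(12.68*r - 3.8))/(-3.17*r^2 + 1.9*r + 3.04)^3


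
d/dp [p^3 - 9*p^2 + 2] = 3*p*(p - 6)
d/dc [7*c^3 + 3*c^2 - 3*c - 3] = 21*c^2 + 6*c - 3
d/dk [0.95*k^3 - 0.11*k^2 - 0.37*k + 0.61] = 2.85*k^2 - 0.22*k - 0.37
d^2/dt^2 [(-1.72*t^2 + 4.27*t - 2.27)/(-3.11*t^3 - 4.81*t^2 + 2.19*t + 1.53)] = (33.272024*t^6 - 247.799202*t^5 - 49.4956500000001*t^4 + 438.383612*t^3 + 54.481908*t^2 - 267.208938*t + 91.85319)/(30.080231*t^9 + 139.568403*t^8 + 152.314116*t^7 - 129.672872*t^6 - 244.581102*t^5 + 25.537086*t^4 + 108.03834*t^3 + 11.765088*t^2 - 15.379713*t - 3.581577)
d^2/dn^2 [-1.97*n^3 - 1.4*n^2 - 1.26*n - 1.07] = -11.82*n - 2.8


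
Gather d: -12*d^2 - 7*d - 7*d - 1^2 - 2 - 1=-12*d^2 - 14*d - 4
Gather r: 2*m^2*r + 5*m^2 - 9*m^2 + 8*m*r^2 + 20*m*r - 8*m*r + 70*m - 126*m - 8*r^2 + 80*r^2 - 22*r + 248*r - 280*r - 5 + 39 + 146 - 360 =-4*m^2 - 56*m + r^2*(8*m + 72) + r*(2*m^2 + 12*m - 54) - 180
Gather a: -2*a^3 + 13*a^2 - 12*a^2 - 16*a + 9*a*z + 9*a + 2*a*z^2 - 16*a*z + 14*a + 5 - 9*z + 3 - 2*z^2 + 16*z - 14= -2*a^3 + a^2 + a*(2*z^2 - 7*z + 7) - 2*z^2 + 7*z - 6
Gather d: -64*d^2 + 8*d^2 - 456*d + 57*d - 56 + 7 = -56*d^2 - 399*d - 49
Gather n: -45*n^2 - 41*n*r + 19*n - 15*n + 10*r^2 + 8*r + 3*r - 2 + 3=-45*n^2 + n*(4 - 41*r) + 10*r^2 + 11*r + 1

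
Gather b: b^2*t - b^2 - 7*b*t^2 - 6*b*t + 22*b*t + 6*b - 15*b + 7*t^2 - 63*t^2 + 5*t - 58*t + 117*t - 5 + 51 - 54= b^2*(t - 1) + b*(-7*t^2 + 16*t - 9) - 56*t^2 + 64*t - 8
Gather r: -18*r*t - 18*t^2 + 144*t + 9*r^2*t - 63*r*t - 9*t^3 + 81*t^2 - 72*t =9*r^2*t - 81*r*t - 9*t^3 + 63*t^2 + 72*t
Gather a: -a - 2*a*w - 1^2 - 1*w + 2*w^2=a*(-2*w - 1) + 2*w^2 - w - 1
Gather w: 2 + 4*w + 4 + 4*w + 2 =8*w + 8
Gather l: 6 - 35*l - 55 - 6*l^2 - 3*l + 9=-6*l^2 - 38*l - 40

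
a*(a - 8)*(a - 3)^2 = a^4 - 14*a^3 + 57*a^2 - 72*a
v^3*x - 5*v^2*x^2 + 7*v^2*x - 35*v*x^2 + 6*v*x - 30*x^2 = (v + 6)*(v - 5*x)*(v*x + x)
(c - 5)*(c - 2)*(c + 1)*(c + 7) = c^4 + c^3 - 39*c^2 + 31*c + 70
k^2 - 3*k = k*(k - 3)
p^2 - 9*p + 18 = (p - 6)*(p - 3)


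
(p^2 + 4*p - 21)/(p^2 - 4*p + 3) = (p + 7)/(p - 1)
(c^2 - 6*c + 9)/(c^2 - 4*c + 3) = (c - 3)/(c - 1)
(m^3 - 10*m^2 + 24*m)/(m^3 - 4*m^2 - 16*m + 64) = m*(m - 6)/(m^2 - 16)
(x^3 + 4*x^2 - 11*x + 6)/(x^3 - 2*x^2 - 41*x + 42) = (x - 1)/(x - 7)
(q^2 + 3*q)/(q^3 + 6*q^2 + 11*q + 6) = q/(q^2 + 3*q + 2)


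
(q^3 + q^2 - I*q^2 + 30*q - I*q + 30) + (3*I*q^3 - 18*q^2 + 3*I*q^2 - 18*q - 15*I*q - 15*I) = q^3 + 3*I*q^3 - 17*q^2 + 2*I*q^2 + 12*q - 16*I*q + 30 - 15*I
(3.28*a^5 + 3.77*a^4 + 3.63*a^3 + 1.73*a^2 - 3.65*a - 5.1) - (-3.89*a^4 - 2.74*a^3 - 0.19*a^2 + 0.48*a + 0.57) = 3.28*a^5 + 7.66*a^4 + 6.37*a^3 + 1.92*a^2 - 4.13*a - 5.67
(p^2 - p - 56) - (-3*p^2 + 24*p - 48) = 4*p^2 - 25*p - 8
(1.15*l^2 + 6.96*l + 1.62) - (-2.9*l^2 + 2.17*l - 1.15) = 4.05*l^2 + 4.79*l + 2.77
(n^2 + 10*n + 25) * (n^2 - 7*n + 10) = n^4 + 3*n^3 - 35*n^2 - 75*n + 250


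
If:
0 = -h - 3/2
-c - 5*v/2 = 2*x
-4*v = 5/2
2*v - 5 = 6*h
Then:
No Solution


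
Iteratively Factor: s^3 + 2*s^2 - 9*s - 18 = (s - 3)*(s^2 + 5*s + 6) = (s - 3)*(s + 3)*(s + 2)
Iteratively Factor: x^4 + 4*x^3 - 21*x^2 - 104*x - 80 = (x + 4)*(x^3 - 21*x - 20) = (x - 5)*(x + 4)*(x^2 + 5*x + 4) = (x - 5)*(x + 1)*(x + 4)*(x + 4)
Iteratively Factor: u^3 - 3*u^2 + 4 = (u - 2)*(u^2 - u - 2) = (u - 2)*(u + 1)*(u - 2)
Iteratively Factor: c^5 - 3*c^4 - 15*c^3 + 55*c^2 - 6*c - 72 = (c + 1)*(c^4 - 4*c^3 - 11*c^2 + 66*c - 72) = (c - 2)*(c + 1)*(c^3 - 2*c^2 - 15*c + 36) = (c - 3)*(c - 2)*(c + 1)*(c^2 + c - 12) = (c - 3)*(c - 2)*(c + 1)*(c + 4)*(c - 3)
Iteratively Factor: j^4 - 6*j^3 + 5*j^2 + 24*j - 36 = (j - 3)*(j^3 - 3*j^2 - 4*j + 12) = (j - 3)*(j - 2)*(j^2 - j - 6) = (j - 3)*(j - 2)*(j + 2)*(j - 3)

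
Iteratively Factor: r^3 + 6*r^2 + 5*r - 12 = (r + 3)*(r^2 + 3*r - 4) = (r + 3)*(r + 4)*(r - 1)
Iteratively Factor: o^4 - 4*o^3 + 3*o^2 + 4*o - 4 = (o - 2)*(o^3 - 2*o^2 - o + 2) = (o - 2)^2*(o^2 - 1) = (o - 2)^2*(o - 1)*(o + 1)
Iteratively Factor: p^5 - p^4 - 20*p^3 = (p)*(p^4 - p^3 - 20*p^2) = p^2*(p^3 - p^2 - 20*p) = p^2*(p - 5)*(p^2 + 4*p) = p^3*(p - 5)*(p + 4)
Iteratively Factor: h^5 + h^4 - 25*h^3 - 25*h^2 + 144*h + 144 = (h + 1)*(h^4 - 25*h^2 + 144) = (h - 4)*(h + 1)*(h^3 + 4*h^2 - 9*h - 36) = (h - 4)*(h + 1)*(h + 3)*(h^2 + h - 12) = (h - 4)*(h + 1)*(h + 3)*(h + 4)*(h - 3)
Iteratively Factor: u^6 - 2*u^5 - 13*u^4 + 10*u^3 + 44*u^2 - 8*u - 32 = (u + 1)*(u^5 - 3*u^4 - 10*u^3 + 20*u^2 + 24*u - 32) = (u + 1)*(u + 2)*(u^4 - 5*u^3 + 20*u - 16) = (u - 4)*(u + 1)*(u + 2)*(u^3 - u^2 - 4*u + 4) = (u - 4)*(u - 1)*(u + 1)*(u + 2)*(u^2 - 4) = (u - 4)*(u - 2)*(u - 1)*(u + 1)*(u + 2)*(u + 2)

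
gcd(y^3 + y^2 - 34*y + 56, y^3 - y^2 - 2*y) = y - 2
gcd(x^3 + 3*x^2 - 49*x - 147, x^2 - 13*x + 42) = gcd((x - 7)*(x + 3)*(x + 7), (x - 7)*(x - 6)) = x - 7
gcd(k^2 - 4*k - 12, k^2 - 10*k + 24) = k - 6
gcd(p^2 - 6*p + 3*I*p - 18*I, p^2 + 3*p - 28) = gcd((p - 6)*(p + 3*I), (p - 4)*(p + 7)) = 1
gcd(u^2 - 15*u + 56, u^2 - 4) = 1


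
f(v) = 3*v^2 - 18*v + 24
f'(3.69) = 4.14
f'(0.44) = -15.36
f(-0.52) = 34.17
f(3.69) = -1.57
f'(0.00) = -18.00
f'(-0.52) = -21.12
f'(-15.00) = -108.00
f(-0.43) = 32.29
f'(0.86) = -12.84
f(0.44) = 16.66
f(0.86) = 10.74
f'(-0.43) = -20.58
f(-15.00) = 969.00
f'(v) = 6*v - 18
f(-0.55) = 34.81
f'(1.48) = -9.12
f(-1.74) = 64.40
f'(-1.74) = -28.44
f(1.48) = 3.93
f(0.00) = 24.00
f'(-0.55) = -21.30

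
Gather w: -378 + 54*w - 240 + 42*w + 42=96*w - 576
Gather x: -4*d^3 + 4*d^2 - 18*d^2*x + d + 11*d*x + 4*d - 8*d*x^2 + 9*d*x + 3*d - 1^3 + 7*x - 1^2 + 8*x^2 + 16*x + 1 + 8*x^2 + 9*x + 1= -4*d^3 + 4*d^2 + 8*d + x^2*(16 - 8*d) + x*(-18*d^2 + 20*d + 32)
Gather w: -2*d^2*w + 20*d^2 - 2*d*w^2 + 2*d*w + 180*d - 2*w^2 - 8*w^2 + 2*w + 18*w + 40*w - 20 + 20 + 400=20*d^2 + 180*d + w^2*(-2*d - 10) + w*(-2*d^2 + 2*d + 60) + 400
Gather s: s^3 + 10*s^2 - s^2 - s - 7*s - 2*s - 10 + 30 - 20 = s^3 + 9*s^2 - 10*s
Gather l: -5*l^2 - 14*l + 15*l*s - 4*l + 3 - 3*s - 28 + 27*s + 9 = -5*l^2 + l*(15*s - 18) + 24*s - 16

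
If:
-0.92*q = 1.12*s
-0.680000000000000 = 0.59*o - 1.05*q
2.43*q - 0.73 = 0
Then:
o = -0.62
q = 0.30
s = -0.25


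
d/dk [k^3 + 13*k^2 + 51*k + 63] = 3*k^2 + 26*k + 51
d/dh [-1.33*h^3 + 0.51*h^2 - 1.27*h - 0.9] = -3.99*h^2 + 1.02*h - 1.27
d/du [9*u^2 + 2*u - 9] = 18*u + 2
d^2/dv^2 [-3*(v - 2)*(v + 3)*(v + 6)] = -18*v - 42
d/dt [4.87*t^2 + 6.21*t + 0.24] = 9.74*t + 6.21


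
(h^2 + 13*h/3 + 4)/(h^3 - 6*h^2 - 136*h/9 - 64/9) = 3*(h + 3)/(3*h^2 - 22*h - 16)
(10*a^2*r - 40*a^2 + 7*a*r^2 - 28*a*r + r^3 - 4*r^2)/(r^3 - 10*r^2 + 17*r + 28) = (10*a^2 + 7*a*r + r^2)/(r^2 - 6*r - 7)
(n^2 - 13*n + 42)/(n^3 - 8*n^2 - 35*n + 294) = (n - 6)/(n^2 - n - 42)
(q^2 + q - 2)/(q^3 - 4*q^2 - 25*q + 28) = (q + 2)/(q^2 - 3*q - 28)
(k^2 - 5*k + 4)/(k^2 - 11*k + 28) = (k - 1)/(k - 7)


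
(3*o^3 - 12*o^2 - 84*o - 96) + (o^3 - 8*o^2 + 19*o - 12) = 4*o^3 - 20*o^2 - 65*o - 108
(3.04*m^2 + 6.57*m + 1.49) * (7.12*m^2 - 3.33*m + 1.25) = 21.6448*m^4 + 36.6552*m^3 - 7.4693*m^2 + 3.2508*m + 1.8625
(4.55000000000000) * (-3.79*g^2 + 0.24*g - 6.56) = -17.2445*g^2 + 1.092*g - 29.848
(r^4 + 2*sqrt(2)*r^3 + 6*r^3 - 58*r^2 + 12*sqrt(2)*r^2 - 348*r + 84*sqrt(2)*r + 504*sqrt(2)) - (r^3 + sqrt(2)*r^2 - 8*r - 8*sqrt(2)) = r^4 + 2*sqrt(2)*r^3 + 5*r^3 - 58*r^2 + 11*sqrt(2)*r^2 - 340*r + 84*sqrt(2)*r + 512*sqrt(2)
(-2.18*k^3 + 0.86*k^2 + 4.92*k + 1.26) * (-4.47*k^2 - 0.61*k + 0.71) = 9.7446*k^5 - 2.5144*k^4 - 24.0648*k^3 - 8.0228*k^2 + 2.7246*k + 0.8946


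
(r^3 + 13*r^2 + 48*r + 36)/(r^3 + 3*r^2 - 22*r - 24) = (r + 6)/(r - 4)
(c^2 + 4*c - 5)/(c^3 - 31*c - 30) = (c - 1)/(c^2 - 5*c - 6)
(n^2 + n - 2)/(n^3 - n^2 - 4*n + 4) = 1/(n - 2)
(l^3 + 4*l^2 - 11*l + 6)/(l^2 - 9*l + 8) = (l^2 + 5*l - 6)/(l - 8)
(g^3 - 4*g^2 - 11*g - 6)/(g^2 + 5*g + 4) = (g^2 - 5*g - 6)/(g + 4)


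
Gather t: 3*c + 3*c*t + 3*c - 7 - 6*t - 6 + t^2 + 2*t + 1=6*c + t^2 + t*(3*c - 4) - 12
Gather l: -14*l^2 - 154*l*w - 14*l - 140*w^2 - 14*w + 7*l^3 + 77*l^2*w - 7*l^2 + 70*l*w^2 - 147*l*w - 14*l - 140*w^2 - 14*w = 7*l^3 + l^2*(77*w - 21) + l*(70*w^2 - 301*w - 28) - 280*w^2 - 28*w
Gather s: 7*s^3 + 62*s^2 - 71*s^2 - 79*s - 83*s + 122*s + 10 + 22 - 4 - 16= 7*s^3 - 9*s^2 - 40*s + 12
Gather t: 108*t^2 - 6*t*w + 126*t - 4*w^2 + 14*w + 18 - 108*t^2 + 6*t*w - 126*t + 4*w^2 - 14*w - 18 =0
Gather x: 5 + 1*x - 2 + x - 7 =2*x - 4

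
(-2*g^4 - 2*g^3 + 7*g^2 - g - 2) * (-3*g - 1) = 6*g^5 + 8*g^4 - 19*g^3 - 4*g^2 + 7*g + 2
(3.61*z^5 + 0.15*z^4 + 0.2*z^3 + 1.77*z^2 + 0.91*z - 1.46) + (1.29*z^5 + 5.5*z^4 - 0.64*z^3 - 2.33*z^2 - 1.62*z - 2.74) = 4.9*z^5 + 5.65*z^4 - 0.44*z^3 - 0.56*z^2 - 0.71*z - 4.2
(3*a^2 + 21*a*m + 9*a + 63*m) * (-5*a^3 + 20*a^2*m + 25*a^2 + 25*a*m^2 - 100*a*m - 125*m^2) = -15*a^5 - 45*a^4*m + 30*a^4 + 495*a^3*m^2 + 90*a^3*m + 225*a^3 + 525*a^2*m^3 - 990*a^2*m^2 + 675*a^2*m - 1050*a*m^3 - 7425*a*m^2 - 7875*m^3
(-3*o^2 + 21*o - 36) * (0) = 0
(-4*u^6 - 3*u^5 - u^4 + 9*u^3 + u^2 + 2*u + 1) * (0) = 0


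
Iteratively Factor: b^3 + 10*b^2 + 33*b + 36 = (b + 3)*(b^2 + 7*b + 12) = (b + 3)^2*(b + 4)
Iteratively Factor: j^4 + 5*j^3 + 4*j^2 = (j)*(j^3 + 5*j^2 + 4*j) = j*(j + 1)*(j^2 + 4*j) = j^2*(j + 1)*(j + 4)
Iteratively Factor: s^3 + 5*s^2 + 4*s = (s)*(s^2 + 5*s + 4) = s*(s + 4)*(s + 1)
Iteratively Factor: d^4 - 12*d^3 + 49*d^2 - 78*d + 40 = (d - 2)*(d^3 - 10*d^2 + 29*d - 20) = (d - 4)*(d - 2)*(d^2 - 6*d + 5) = (d - 4)*(d - 2)*(d - 1)*(d - 5)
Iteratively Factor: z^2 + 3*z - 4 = (z - 1)*(z + 4)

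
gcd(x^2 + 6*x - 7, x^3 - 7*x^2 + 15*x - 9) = x - 1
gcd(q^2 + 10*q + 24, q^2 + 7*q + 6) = q + 6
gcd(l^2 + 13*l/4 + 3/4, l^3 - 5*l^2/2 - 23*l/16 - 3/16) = l + 1/4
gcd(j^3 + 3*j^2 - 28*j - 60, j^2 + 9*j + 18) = j + 6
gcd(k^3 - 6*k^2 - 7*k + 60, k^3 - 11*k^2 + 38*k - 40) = k^2 - 9*k + 20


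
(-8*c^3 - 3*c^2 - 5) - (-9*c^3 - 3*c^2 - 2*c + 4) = c^3 + 2*c - 9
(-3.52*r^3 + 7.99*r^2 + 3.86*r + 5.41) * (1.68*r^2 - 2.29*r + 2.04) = -5.9136*r^5 + 21.484*r^4 - 18.9931*r^3 + 16.549*r^2 - 4.5145*r + 11.0364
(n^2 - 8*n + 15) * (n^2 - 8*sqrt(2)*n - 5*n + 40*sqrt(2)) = n^4 - 13*n^3 - 8*sqrt(2)*n^3 + 55*n^2 + 104*sqrt(2)*n^2 - 440*sqrt(2)*n - 75*n + 600*sqrt(2)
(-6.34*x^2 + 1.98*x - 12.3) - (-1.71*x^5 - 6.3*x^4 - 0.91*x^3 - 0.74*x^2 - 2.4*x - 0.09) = 1.71*x^5 + 6.3*x^4 + 0.91*x^3 - 5.6*x^2 + 4.38*x - 12.21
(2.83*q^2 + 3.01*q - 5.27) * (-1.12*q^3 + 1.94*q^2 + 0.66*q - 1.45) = -3.1696*q^5 + 2.119*q^4 + 13.6096*q^3 - 12.3407*q^2 - 7.8427*q + 7.6415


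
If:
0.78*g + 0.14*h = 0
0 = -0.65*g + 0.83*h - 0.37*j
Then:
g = -0.0701516793066089*j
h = 0.390845070422535*j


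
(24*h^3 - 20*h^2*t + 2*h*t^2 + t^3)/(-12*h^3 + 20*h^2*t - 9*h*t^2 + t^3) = (-12*h^2 + 4*h*t + t^2)/(6*h^2 - 7*h*t + t^2)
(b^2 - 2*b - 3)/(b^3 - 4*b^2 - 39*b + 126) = (b + 1)/(b^2 - b - 42)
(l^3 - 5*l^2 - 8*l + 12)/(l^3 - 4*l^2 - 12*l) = (l - 1)/l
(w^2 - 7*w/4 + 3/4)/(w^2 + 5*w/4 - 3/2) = (w - 1)/(w + 2)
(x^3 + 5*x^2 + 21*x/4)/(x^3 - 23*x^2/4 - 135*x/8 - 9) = 2*x*(2*x + 7)/(4*x^2 - 29*x - 24)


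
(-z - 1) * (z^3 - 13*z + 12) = -z^4 - z^3 + 13*z^2 + z - 12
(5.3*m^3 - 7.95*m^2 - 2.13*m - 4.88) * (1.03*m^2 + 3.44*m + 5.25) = 5.459*m^5 + 10.0435*m^4 - 1.7169*m^3 - 54.0911*m^2 - 27.9697*m - 25.62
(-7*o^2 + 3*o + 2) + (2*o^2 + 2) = -5*o^2 + 3*o + 4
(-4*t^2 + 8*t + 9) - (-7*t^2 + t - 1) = 3*t^2 + 7*t + 10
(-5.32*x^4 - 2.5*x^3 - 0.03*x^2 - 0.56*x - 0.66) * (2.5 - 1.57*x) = 8.3524*x^5 - 9.375*x^4 - 6.2029*x^3 + 0.8042*x^2 - 0.3638*x - 1.65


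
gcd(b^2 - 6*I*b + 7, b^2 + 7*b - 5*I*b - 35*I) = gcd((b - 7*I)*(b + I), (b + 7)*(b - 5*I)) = 1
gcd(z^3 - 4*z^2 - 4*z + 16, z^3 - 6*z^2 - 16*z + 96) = z - 4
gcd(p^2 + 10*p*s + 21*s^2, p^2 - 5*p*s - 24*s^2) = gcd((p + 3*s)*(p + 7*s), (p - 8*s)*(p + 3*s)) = p + 3*s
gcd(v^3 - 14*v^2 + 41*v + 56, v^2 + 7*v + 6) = v + 1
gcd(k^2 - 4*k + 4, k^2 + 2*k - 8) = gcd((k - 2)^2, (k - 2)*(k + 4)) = k - 2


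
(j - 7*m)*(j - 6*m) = j^2 - 13*j*m + 42*m^2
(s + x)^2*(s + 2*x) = s^3 + 4*s^2*x + 5*s*x^2 + 2*x^3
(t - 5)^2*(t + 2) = t^3 - 8*t^2 + 5*t + 50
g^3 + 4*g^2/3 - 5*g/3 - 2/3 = (g - 1)*(g + 1/3)*(g + 2)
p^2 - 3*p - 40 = (p - 8)*(p + 5)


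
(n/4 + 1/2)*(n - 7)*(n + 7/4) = n^3/4 - 13*n^2/16 - 91*n/16 - 49/8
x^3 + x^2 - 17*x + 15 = (x - 3)*(x - 1)*(x + 5)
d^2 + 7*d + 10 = (d + 2)*(d + 5)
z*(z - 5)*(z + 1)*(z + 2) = z^4 - 2*z^3 - 13*z^2 - 10*z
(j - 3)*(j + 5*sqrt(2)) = j^2 - 3*j + 5*sqrt(2)*j - 15*sqrt(2)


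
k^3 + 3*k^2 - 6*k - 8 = (k - 2)*(k + 1)*(k + 4)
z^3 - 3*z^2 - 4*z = z*(z - 4)*(z + 1)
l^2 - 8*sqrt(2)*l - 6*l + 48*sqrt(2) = (l - 6)*(l - 8*sqrt(2))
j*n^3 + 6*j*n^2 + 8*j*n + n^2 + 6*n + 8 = (n + 2)*(n + 4)*(j*n + 1)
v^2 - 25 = (v - 5)*(v + 5)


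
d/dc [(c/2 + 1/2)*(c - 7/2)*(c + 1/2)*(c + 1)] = 2*c^3 - 3*c^2/2 - 27*c/4 - 13/4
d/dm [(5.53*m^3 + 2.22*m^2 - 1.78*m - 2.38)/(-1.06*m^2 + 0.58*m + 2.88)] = (-5.8618*m^4 + 6.4148*m^3 + 47.18*m^2 + 7.7416*m - 3.746)/(1.1236*m^4 - 1.2296*m^3 - 5.7692*m^2 + 3.3408*m + 8.2944)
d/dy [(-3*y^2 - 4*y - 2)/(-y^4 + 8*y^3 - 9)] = 2*(-2*y^2*(y - 6)*(3*y^2 + 4*y + 2) + (3*y + 2)*(y^4 - 8*y^3 + 9))/(y^4 - 8*y^3 + 9)^2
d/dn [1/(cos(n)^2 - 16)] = 2*sin(n)*cos(n)/(cos(n)^2 - 16)^2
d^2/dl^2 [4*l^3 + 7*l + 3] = 24*l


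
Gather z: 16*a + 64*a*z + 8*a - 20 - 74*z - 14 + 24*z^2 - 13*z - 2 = 24*a + 24*z^2 + z*(64*a - 87) - 36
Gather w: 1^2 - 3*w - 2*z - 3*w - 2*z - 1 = -6*w - 4*z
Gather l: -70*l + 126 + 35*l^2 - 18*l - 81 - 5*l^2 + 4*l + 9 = 30*l^2 - 84*l + 54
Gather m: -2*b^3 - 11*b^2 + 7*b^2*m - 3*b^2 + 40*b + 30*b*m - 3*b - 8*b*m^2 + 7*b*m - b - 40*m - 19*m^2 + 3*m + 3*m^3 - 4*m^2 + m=-2*b^3 - 14*b^2 + 36*b + 3*m^3 + m^2*(-8*b - 23) + m*(7*b^2 + 37*b - 36)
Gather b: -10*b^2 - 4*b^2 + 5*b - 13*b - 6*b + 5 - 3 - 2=-14*b^2 - 14*b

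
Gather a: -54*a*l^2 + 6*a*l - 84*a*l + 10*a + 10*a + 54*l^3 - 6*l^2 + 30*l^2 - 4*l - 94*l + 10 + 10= a*(-54*l^2 - 78*l + 20) + 54*l^3 + 24*l^2 - 98*l + 20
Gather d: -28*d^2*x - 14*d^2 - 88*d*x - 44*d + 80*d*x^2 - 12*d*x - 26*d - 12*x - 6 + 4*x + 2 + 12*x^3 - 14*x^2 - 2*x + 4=d^2*(-28*x - 14) + d*(80*x^2 - 100*x - 70) + 12*x^3 - 14*x^2 - 10*x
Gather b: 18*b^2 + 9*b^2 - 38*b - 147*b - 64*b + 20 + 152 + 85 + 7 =27*b^2 - 249*b + 264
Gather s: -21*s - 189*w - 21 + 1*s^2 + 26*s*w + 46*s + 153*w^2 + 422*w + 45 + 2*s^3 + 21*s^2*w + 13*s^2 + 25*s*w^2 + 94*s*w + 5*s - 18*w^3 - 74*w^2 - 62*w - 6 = 2*s^3 + s^2*(21*w + 14) + s*(25*w^2 + 120*w + 30) - 18*w^3 + 79*w^2 + 171*w + 18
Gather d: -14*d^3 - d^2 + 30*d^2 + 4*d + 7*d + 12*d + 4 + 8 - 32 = -14*d^3 + 29*d^2 + 23*d - 20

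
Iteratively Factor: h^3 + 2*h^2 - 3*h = (h + 3)*(h^2 - h) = h*(h + 3)*(h - 1)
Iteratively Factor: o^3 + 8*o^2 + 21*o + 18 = (o + 3)*(o^2 + 5*o + 6) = (o + 2)*(o + 3)*(o + 3)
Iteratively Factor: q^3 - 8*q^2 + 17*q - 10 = (q - 2)*(q^2 - 6*q + 5) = (q - 5)*(q - 2)*(q - 1)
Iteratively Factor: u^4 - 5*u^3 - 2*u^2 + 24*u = (u + 2)*(u^3 - 7*u^2 + 12*u) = (u - 4)*(u + 2)*(u^2 - 3*u) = u*(u - 4)*(u + 2)*(u - 3)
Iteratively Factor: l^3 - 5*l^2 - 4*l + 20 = (l - 5)*(l^2 - 4) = (l - 5)*(l + 2)*(l - 2)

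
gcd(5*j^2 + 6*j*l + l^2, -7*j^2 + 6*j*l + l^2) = 1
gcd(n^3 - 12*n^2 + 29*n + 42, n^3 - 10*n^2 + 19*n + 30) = n^2 - 5*n - 6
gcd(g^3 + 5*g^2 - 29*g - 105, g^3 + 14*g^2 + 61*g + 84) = g^2 + 10*g + 21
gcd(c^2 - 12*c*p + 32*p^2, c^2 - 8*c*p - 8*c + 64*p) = -c + 8*p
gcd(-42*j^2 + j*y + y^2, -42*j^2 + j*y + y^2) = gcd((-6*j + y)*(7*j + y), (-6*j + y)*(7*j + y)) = -42*j^2 + j*y + y^2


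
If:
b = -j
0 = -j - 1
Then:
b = 1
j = -1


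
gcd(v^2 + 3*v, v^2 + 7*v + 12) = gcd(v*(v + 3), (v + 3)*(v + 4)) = v + 3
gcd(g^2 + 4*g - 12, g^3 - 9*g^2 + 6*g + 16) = g - 2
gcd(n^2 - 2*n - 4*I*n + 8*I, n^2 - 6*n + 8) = n - 2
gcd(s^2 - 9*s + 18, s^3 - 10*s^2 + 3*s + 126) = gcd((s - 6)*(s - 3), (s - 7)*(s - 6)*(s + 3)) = s - 6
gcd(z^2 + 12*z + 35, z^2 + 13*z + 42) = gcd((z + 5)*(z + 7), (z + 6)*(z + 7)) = z + 7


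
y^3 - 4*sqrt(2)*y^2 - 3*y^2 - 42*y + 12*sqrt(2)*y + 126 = (y - 3)*(y - 7*sqrt(2))*(y + 3*sqrt(2))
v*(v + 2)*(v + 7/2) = v^3 + 11*v^2/2 + 7*v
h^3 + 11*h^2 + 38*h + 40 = (h + 2)*(h + 4)*(h + 5)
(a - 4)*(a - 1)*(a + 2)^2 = a^4 - a^3 - 12*a^2 - 4*a + 16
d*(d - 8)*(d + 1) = d^3 - 7*d^2 - 8*d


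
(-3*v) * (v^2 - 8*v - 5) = -3*v^3 + 24*v^2 + 15*v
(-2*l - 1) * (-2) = 4*l + 2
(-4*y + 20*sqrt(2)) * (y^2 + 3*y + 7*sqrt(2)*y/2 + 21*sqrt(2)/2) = -4*y^3 - 12*y^2 + 6*sqrt(2)*y^2 + 18*sqrt(2)*y + 140*y + 420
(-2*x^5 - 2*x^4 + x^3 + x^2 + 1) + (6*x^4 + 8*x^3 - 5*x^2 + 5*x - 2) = -2*x^5 + 4*x^4 + 9*x^3 - 4*x^2 + 5*x - 1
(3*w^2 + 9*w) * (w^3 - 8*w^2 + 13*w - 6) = 3*w^5 - 15*w^4 - 33*w^3 + 99*w^2 - 54*w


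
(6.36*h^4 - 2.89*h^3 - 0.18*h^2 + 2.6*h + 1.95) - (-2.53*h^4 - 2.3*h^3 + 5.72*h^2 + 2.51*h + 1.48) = 8.89*h^4 - 0.59*h^3 - 5.9*h^2 + 0.0900000000000003*h + 0.47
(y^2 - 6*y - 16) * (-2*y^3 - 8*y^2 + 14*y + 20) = -2*y^5 + 4*y^4 + 94*y^3 + 64*y^2 - 344*y - 320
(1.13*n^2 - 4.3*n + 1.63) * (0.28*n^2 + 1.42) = 0.3164*n^4 - 1.204*n^3 + 2.061*n^2 - 6.106*n + 2.3146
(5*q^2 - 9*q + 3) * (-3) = -15*q^2 + 27*q - 9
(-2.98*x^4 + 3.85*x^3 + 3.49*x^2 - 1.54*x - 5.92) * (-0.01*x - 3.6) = 0.0298*x^5 + 10.6895*x^4 - 13.8949*x^3 - 12.5486*x^2 + 5.6032*x + 21.312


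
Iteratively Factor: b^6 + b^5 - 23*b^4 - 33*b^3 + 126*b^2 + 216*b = (b - 3)*(b^5 + 4*b^4 - 11*b^3 - 66*b^2 - 72*b) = (b - 4)*(b - 3)*(b^4 + 8*b^3 + 21*b^2 + 18*b) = (b - 4)*(b - 3)*(b + 2)*(b^3 + 6*b^2 + 9*b) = b*(b - 4)*(b - 3)*(b + 2)*(b^2 + 6*b + 9) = b*(b - 4)*(b - 3)*(b + 2)*(b + 3)*(b + 3)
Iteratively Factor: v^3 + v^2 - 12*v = (v - 3)*(v^2 + 4*v) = v*(v - 3)*(v + 4)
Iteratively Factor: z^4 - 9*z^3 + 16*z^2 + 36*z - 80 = (z - 4)*(z^3 - 5*z^2 - 4*z + 20) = (z - 5)*(z - 4)*(z^2 - 4) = (z - 5)*(z - 4)*(z - 2)*(z + 2)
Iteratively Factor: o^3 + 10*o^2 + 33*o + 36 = (o + 3)*(o^2 + 7*o + 12) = (o + 3)*(o + 4)*(o + 3)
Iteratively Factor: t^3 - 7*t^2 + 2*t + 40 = (t - 5)*(t^2 - 2*t - 8) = (t - 5)*(t - 4)*(t + 2)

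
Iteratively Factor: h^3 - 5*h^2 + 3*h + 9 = (h - 3)*(h^2 - 2*h - 3) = (h - 3)^2*(h + 1)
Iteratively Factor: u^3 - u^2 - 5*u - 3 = (u + 1)*(u^2 - 2*u - 3) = (u - 3)*(u + 1)*(u + 1)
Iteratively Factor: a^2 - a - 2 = (a - 2)*(a + 1)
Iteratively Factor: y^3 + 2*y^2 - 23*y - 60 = (y + 3)*(y^2 - y - 20) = (y + 3)*(y + 4)*(y - 5)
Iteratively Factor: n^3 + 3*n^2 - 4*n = (n - 1)*(n^2 + 4*n) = n*(n - 1)*(n + 4)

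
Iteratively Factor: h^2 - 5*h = (h - 5)*(h)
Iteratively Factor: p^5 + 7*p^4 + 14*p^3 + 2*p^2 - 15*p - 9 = (p - 1)*(p^4 + 8*p^3 + 22*p^2 + 24*p + 9) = (p - 1)*(p + 1)*(p^3 + 7*p^2 + 15*p + 9) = (p - 1)*(p + 1)*(p + 3)*(p^2 + 4*p + 3) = (p - 1)*(p + 1)^2*(p + 3)*(p + 3)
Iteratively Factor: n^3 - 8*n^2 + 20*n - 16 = (n - 2)*(n^2 - 6*n + 8) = (n - 4)*(n - 2)*(n - 2)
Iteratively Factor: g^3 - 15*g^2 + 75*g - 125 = (g - 5)*(g^2 - 10*g + 25) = (g - 5)^2*(g - 5)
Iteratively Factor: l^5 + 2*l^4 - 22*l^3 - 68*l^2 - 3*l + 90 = (l + 2)*(l^4 - 22*l^2 - 24*l + 45) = (l + 2)*(l + 3)*(l^3 - 3*l^2 - 13*l + 15) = (l - 5)*(l + 2)*(l + 3)*(l^2 + 2*l - 3) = (l - 5)*(l + 2)*(l + 3)^2*(l - 1)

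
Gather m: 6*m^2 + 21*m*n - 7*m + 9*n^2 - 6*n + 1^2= 6*m^2 + m*(21*n - 7) + 9*n^2 - 6*n + 1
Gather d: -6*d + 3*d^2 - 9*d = 3*d^2 - 15*d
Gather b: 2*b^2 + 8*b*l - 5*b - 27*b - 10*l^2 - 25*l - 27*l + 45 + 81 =2*b^2 + b*(8*l - 32) - 10*l^2 - 52*l + 126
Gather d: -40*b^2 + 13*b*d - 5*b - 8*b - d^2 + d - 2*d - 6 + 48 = -40*b^2 - 13*b - d^2 + d*(13*b - 1) + 42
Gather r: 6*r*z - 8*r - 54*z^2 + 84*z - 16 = r*(6*z - 8) - 54*z^2 + 84*z - 16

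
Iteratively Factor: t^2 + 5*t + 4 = (t + 1)*(t + 4)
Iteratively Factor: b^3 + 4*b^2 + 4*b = (b + 2)*(b^2 + 2*b) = (b + 2)^2*(b)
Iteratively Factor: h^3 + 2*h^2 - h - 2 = (h + 2)*(h^2 - 1) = (h + 1)*(h + 2)*(h - 1)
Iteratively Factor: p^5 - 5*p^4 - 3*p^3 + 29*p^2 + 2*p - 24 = (p + 1)*(p^4 - 6*p^3 + 3*p^2 + 26*p - 24) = (p + 1)*(p + 2)*(p^3 - 8*p^2 + 19*p - 12) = (p - 3)*(p + 1)*(p + 2)*(p^2 - 5*p + 4) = (p - 4)*(p - 3)*(p + 1)*(p + 2)*(p - 1)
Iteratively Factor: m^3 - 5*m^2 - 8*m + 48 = (m - 4)*(m^2 - m - 12) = (m - 4)^2*(m + 3)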